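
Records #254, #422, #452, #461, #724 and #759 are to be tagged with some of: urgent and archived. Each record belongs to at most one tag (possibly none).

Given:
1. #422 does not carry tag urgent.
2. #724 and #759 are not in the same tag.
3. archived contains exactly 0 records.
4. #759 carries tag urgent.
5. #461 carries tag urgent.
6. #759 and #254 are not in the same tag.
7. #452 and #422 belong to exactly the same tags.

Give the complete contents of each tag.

From (1): #422 ∉ urgent.
From (4): #759 ∈ urgent.
From (5): #461 ∈ urgent.
(2): #724 ∉ urgent.
(3): archived already has 0, so the rest are out.
(6): #254 ∉ urgent.
(7): #452 matches #422: #452 ∉ urgent.

urgent = {#461, #759}; archived = {}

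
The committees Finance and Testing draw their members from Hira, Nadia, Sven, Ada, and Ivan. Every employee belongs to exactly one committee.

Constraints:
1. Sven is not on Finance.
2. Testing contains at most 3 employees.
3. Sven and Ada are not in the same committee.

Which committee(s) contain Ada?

From (1): Sven ∉ Finance.
Only one committee left: Sven ∈ Testing.
(3): Ada ∉ Testing.
Only one committee left: Ada ∈ Finance.

Ada: Finance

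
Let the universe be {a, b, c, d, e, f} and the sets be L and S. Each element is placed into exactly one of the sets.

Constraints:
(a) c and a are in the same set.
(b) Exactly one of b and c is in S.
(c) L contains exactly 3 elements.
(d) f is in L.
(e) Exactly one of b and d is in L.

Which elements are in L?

L = {b, e, f}

From (d): f ∈ L.
Suppose a ∈ L: no assignment then satisfies all the clues, so a ∉ L.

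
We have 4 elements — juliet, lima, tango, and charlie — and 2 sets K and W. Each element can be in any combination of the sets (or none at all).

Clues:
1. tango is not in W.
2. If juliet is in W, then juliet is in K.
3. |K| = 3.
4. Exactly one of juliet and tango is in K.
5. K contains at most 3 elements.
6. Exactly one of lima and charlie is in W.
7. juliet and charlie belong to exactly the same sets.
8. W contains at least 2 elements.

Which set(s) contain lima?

lima: K

From (1): tango ∉ W.
Suppose lima ∉ K: no assignment then satisfies all the clues, so lima ∈ K.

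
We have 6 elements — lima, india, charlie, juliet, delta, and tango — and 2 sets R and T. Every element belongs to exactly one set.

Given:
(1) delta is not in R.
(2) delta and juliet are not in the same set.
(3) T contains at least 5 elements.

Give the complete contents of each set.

From (1): delta ∉ R.
Only one set left: delta ∈ T.
(2): juliet ∉ T.
(3): only 5 candidates remain for T, so all are in.
Only one set left: juliet ∈ R.

R = {juliet}; T = {charlie, delta, india, lima, tango}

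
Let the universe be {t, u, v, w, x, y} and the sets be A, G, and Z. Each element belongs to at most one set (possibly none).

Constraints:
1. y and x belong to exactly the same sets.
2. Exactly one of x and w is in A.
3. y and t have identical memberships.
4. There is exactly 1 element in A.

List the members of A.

A = {w}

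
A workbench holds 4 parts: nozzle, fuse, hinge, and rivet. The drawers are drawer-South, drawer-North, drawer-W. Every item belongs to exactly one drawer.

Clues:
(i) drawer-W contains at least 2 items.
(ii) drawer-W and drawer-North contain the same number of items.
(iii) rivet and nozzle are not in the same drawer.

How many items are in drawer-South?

0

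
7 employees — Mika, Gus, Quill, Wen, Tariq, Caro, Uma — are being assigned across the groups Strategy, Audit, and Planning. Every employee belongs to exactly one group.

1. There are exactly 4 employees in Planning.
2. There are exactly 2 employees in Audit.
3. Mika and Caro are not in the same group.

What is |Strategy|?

1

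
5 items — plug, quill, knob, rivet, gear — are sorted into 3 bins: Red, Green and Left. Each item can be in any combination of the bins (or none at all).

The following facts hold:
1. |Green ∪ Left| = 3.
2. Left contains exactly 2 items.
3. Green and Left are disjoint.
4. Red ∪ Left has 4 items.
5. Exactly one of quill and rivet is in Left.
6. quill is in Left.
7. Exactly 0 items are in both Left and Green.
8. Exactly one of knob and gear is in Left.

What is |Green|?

1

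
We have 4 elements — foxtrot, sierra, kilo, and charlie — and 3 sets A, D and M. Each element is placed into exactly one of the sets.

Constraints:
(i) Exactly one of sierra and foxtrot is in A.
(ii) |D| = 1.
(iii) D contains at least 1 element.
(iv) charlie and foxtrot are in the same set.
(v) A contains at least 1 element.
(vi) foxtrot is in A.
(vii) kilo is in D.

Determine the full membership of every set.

From (vi): foxtrot ∈ A.
From (vii): kilo ∈ D.
(i) (exactly one): sierra ∉ A.
(ii): D already has 1, so the rest are out.
(iv): charlie matches foxtrot: charlie ∈ A.
Only one set left: sierra ∈ M.

A = {charlie, foxtrot}; D = {kilo}; M = {sierra}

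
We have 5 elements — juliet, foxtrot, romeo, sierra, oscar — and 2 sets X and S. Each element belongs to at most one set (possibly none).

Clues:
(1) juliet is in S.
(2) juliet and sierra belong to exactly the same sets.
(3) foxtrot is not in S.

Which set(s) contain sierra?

sierra: S

From (1): juliet ∈ S.
From (3): foxtrot ∉ S.
(2): sierra matches juliet: sierra ∉ X.
(2): sierra matches juliet: sierra ∈ S.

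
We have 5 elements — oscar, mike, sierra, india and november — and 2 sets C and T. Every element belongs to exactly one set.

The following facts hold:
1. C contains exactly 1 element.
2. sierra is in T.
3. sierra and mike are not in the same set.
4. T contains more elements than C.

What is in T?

From (2): sierra ∈ T.
(3): mike ∉ T.
Only one set left: mike ∈ C.
(1): C already has 1, so the rest are out.
Only one set left: oscar ∈ T.
Only one set left: india ∈ T.
Only one set left: november ∈ T.

T = {india, november, oscar, sierra}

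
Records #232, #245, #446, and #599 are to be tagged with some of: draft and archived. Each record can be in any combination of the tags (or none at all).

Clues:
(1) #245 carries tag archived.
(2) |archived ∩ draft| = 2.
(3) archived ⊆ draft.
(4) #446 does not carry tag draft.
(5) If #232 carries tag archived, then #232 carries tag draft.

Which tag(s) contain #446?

#446: none

From (1): #245 ∈ archived.
From (4): #446 ∉ draft.
(3) with #245 ∈ archived: #245 ∈ draft.
(3) contrapositive: #446 ∉ archived.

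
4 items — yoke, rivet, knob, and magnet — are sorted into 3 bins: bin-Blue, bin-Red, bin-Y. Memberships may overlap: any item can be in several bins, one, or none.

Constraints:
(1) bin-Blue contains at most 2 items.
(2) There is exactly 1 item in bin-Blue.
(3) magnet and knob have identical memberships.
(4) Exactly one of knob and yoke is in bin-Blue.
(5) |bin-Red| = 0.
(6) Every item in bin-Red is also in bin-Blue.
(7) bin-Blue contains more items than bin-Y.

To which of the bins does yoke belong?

yoke: bin-Blue

(5): bin-Red already has 0, so the rest are out.
Suppose yoke ∉ bin-Blue: no assignment then satisfies all the clues, so yoke ∈ bin-Blue.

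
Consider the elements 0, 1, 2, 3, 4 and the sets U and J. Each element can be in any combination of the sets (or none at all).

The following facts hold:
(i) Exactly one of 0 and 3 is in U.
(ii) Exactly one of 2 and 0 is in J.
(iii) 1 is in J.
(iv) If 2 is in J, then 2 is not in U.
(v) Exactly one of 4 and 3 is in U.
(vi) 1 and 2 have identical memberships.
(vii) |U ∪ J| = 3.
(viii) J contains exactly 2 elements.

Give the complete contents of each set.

U = {3}; J = {1, 2}

From (iii): 1 ∈ J.
(vi): 2 matches 1: 2 ∈ J.
(viii): J already has 2, so the rest are out.
(iv): 2 ∉ U.
(vi): 1 matches 2: 1 ∉ U.
Suppose 0 ∈ U: no assignment then satisfies all the clues, so 0 ∉ U.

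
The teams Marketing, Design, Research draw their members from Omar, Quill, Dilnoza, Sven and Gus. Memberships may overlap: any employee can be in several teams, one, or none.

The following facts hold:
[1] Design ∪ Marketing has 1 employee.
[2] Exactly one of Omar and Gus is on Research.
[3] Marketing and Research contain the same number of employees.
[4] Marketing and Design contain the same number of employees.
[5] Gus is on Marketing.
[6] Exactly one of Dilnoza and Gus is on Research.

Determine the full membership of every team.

From (5): Gus ∈ Marketing.
Suppose Omar ∈ Marketing: no assignment then satisfies all the clues, so Omar ∉ Marketing.

Marketing = {Gus}; Design = {Gus}; Research = {Gus}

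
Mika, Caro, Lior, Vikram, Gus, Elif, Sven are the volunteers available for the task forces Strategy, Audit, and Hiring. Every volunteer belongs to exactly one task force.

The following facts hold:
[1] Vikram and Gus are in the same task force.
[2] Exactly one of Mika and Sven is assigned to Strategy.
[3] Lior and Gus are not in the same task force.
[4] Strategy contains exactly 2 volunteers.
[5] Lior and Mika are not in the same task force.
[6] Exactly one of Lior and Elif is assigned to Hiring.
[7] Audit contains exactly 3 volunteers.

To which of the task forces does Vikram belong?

Vikram: Audit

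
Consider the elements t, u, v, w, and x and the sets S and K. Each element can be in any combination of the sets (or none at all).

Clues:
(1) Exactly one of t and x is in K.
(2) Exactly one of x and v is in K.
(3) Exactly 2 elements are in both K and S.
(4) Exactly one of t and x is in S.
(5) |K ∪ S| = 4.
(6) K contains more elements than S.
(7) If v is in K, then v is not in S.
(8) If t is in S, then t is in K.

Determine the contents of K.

K = {t, u, v, w}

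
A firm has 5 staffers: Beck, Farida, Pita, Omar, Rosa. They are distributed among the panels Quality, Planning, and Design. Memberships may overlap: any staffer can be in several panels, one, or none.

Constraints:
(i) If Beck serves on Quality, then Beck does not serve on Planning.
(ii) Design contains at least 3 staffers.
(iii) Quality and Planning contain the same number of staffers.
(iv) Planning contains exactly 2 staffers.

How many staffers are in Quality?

2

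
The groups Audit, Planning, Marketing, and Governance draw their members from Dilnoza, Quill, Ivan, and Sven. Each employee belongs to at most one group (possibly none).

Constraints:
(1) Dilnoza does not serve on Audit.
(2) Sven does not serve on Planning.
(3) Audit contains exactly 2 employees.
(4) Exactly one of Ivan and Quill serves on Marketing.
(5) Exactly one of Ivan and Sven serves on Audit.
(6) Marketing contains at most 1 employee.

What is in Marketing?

Marketing = {Ivan}

From (1): Dilnoza ∉ Audit.
From (2): Sven ∉ Planning.
Suppose Dilnoza ∈ Marketing: no assignment then satisfies all the clues, so Dilnoza ∉ Marketing.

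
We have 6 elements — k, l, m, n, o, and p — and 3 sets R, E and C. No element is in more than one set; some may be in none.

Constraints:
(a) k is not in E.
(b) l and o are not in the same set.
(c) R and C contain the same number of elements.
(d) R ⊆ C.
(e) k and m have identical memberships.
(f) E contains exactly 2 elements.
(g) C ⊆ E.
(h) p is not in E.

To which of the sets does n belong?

From (a): k ∉ E.
From (h): p ∉ E.
(e): m matches k: m ∉ E.
(g) contrapositive: k ∉ C.
(g) contrapositive: m ∉ C.
(g) contrapositive: p ∉ C.
(d) contrapositive: k ∉ R.
(d) contrapositive: m ∉ R.
(d) contrapositive: p ∉ R.
Suppose n ∈ R: no assignment then satisfies all the clues, so n ∉ R.

n: E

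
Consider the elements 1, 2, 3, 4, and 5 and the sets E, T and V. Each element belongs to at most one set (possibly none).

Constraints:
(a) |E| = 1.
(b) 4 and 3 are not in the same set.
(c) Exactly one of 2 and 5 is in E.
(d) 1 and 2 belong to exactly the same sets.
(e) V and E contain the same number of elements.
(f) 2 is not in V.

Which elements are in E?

E = {5}

From (f): 2 ∉ V.
(d): 1 matches 2: 1 ∉ V.
Suppose 1 ∈ E: no assignment then satisfies all the clues, so 1 ∉ E.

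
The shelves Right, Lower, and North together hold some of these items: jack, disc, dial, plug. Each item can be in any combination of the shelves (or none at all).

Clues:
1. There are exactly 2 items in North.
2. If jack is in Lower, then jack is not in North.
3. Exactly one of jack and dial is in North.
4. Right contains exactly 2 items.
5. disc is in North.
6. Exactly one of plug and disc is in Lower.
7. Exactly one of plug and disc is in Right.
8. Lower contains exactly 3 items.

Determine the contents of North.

From (5): disc ∈ North.
Suppose jack ∈ North: no assignment then satisfies all the clues, so jack ∉ North.

North = {dial, disc}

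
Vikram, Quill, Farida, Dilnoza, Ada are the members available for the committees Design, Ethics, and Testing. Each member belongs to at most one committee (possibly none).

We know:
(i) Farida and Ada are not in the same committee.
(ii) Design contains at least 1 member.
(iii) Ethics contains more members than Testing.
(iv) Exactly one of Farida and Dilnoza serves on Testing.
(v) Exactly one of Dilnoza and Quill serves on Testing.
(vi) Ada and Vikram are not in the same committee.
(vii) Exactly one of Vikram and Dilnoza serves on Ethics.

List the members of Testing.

Testing = {Dilnoza}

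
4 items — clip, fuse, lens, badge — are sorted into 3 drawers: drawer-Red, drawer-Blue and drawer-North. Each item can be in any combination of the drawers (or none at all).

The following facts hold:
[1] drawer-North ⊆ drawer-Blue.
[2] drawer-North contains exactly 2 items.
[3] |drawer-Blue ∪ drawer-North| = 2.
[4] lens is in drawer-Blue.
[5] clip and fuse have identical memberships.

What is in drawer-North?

drawer-North = {badge, lens}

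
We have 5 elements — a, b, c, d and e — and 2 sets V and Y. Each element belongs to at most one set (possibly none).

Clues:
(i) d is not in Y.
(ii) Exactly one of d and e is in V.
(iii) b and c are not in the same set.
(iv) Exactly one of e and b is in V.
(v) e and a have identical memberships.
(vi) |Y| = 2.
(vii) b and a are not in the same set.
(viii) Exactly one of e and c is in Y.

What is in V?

From (i): d ∉ Y.
Suppose a ∈ V: no assignment then satisfies all the clues, so a ∉ V.

V = {b, d}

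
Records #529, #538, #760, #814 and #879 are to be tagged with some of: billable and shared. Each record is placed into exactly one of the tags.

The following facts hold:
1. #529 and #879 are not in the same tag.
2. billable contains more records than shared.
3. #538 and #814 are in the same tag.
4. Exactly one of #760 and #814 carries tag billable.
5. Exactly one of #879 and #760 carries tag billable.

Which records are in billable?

billable = {#538, #814, #879}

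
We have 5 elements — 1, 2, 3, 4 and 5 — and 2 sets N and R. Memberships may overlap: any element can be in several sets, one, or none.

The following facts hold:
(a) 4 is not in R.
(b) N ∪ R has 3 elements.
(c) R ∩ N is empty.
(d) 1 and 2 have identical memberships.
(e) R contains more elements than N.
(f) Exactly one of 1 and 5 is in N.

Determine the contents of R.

R = {1, 2}

From (a): 4 ∉ R.
Suppose 1 ∉ R: no assignment then satisfies all the clues, so 1 ∈ R.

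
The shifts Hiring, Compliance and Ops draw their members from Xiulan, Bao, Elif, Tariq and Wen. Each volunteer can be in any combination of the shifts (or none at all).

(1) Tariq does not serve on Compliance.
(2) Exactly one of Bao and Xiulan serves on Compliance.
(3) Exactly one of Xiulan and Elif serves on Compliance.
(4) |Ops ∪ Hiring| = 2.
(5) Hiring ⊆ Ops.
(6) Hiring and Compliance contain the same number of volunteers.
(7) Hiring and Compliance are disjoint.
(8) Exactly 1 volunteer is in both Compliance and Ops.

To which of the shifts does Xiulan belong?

From (1): Tariq ∉ Compliance.
Suppose Xiulan ∈ Hiring: no assignment then satisfies all the clues, so Xiulan ∉ Hiring.

Xiulan: Compliance, Ops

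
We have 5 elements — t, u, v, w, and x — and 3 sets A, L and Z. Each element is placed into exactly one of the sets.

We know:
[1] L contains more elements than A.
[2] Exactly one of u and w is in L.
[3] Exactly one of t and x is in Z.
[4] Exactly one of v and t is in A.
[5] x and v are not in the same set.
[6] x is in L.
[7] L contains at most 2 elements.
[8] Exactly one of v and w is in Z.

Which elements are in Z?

From (6): x ∈ L.
(3) (exactly one): t ∈ Z.
(4) (exactly one): v ∈ A.
(8) (exactly one): w ∈ Z.
(2) (exactly one): u ∈ L.

Z = {t, w}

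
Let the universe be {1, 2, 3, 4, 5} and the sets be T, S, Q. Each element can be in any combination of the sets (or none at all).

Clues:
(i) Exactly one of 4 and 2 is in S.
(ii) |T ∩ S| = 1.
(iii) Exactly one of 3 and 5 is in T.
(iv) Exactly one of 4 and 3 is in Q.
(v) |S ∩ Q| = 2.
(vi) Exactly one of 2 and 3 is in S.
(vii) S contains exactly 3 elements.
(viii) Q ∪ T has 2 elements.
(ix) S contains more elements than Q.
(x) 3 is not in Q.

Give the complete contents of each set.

T = {5}; S = {3, 4, 5}; Q = {4, 5}

From (x): 3 ∉ Q.
(iv) (exactly one): 4 ∈ Q.
Suppose 1 ∈ T: no assignment then satisfies all the clues, so 1 ∉ T.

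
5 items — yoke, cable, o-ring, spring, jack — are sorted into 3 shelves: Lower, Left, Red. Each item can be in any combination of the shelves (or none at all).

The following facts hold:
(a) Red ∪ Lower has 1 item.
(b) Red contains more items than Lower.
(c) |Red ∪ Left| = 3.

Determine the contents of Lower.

Lower = {}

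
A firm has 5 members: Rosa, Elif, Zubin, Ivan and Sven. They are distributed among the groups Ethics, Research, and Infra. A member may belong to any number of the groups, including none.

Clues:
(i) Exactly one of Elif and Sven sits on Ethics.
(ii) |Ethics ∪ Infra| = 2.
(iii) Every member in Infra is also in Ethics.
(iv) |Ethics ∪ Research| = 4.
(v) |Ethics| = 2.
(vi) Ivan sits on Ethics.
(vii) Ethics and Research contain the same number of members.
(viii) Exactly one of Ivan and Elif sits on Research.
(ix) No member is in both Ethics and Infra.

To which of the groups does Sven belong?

Sven: Ethics

From (vi): Ivan ∈ Ethics.
(ix) (disjoint): Ivan ∉ Infra.
Suppose Sven ∉ Ethics: no assignment then satisfies all the clues, so Sven ∈ Ethics.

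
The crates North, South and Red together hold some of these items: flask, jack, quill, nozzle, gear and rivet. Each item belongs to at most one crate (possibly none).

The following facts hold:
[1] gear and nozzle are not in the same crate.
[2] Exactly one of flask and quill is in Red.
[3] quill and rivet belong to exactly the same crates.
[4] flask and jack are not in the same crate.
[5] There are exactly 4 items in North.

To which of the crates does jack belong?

jack: North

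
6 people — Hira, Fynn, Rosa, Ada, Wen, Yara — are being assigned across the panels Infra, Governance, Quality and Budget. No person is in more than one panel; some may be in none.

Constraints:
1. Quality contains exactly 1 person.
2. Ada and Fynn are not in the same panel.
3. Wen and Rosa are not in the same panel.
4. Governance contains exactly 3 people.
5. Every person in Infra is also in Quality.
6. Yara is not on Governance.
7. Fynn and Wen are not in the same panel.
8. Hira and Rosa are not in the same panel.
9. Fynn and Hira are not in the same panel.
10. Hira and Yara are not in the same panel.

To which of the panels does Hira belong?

Hira: Governance

From (6): Yara ∉ Governance.
Suppose Hira ∈ Infra: no assignment then satisfies all the clues, so Hira ∉ Infra.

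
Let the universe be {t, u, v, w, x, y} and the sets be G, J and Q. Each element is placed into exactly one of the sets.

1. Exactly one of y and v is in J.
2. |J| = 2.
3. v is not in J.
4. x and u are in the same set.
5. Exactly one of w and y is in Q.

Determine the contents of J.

J = {t, y}

From (3): v ∉ J.
(1) (exactly one): y ∈ J.
(5) (exactly one): w ∈ Q.
Suppose t ∉ J: no assignment then satisfies all the clues, so t ∈ J.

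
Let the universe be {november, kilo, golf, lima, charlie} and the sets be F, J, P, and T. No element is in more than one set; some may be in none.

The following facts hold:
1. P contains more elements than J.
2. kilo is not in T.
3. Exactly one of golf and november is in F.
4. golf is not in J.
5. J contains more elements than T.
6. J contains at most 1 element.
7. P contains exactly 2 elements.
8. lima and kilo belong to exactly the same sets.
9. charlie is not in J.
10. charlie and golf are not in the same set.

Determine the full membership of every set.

F = {golf}; J = {november}; P = {kilo, lima}; T = {}

From (2): kilo ∉ T.
From (4): golf ∉ J.
From (9): charlie ∉ J.
(8): lima matches kilo: lima ∉ T.
Suppose november ∈ F: no assignment then satisfies all the clues, so november ∉ F.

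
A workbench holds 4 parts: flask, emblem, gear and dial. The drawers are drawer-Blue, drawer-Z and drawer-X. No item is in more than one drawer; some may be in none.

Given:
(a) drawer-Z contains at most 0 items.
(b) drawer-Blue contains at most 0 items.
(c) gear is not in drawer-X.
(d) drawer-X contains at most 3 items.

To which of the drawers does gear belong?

gear: none

From (c): gear ∉ drawer-X.
(a): drawer-Z already has 0, so the rest are out.
(b): drawer-Blue already has 0, so the rest are out.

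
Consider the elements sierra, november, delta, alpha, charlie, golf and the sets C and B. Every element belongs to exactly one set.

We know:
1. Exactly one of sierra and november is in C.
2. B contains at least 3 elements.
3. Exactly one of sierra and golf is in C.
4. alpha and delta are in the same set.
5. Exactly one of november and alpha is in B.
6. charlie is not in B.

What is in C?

C = {charlie, golf, november}

From (6): charlie ∉ B.
Only one set left: charlie ∈ C.
Suppose sierra ∈ C: no assignment then satisfies all the clues, so sierra ∉ C.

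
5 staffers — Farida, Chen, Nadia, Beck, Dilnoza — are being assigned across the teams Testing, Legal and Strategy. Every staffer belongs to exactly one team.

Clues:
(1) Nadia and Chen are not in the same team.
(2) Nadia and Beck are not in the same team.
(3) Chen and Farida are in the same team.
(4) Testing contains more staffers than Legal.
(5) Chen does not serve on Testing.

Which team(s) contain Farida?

Farida: Strategy

From (5): Chen ∉ Testing.
(3): Farida matches Chen: Farida ∉ Testing.
Suppose Farida ∈ Legal: no assignment then satisfies all the clues, so Farida ∉ Legal.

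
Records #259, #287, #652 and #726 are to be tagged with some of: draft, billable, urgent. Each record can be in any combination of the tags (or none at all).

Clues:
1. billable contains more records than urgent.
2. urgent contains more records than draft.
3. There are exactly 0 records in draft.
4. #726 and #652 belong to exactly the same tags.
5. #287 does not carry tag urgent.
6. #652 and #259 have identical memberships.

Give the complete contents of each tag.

draft = {}; billable = {#259, #287, #652, #726}; urgent = {#259, #652, #726}

From (5): #287 ∉ urgent.
(3): draft already has 0, so the rest are out.
Suppose #259 ∉ billable: no assignment then satisfies all the clues, so #259 ∈ billable.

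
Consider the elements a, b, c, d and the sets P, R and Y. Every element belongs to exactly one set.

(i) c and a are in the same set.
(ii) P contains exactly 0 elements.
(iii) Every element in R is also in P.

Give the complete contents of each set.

(ii): P already has 0, so the rest are out.
(iii) contrapositive: a ∉ R.
(iii) contrapositive: b ∉ R.
(iii) contrapositive: c ∉ R.
(iii) contrapositive: d ∉ R.
Only one set left: a ∈ Y.
Only one set left: b ∈ Y.
Only one set left: c ∈ Y.
Only one set left: d ∈ Y.

P = {}; R = {}; Y = {a, b, c, d}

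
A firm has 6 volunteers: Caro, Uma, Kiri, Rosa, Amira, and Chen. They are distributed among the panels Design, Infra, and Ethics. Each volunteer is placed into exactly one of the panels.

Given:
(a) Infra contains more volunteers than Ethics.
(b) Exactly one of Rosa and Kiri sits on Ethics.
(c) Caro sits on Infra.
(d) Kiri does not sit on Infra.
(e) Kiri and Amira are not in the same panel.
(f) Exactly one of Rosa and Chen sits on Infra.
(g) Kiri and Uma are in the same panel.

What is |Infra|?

From (c): Caro ∈ Infra.
From (d): Kiri ∉ Infra.
(g): Uma matches Kiri: Uma ∉ Infra.
Suppose Amira ∈ Design: no assignment then satisfies all the clues, so Amira ∉ Design.

3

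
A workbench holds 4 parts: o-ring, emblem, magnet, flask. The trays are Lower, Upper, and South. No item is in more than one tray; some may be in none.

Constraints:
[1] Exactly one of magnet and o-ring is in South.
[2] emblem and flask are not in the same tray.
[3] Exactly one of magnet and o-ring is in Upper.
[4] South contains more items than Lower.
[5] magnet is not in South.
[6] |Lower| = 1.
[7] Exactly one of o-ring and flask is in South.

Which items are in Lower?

Lower = {flask}

From (5): magnet ∉ South.
(1) (exactly one): o-ring ∈ South.
(3) (exactly one): magnet ∈ Upper.
(7) (exactly one): flask ∉ South.
Suppose emblem ∈ Lower: no assignment then satisfies all the clues, so emblem ∉ Lower.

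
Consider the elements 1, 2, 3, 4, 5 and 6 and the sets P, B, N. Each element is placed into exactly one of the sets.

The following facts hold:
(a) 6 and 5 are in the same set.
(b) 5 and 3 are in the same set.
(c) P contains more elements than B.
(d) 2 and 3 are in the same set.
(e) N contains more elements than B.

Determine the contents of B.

B = {}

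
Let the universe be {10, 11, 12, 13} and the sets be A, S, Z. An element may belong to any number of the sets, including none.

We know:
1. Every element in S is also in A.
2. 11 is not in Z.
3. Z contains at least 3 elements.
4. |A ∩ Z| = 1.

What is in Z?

Z = {10, 12, 13}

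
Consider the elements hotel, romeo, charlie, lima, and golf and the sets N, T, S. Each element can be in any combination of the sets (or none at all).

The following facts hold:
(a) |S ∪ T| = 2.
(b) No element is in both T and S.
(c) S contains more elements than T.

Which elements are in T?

T = {}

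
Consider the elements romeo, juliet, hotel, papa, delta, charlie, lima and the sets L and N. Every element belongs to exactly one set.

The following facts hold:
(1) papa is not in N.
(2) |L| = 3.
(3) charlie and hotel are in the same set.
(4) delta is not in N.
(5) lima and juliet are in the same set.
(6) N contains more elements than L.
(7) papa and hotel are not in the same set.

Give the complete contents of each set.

L = {delta, papa, romeo}; N = {charlie, hotel, juliet, lima}

From (1): papa ∉ N.
From (4): delta ∉ N.
Only one set left: papa ∈ L.
Only one set left: delta ∈ L.
(7): hotel ∉ L.
Only one set left: hotel ∈ N.
(3): charlie matches hotel: charlie ∉ L.
(3): charlie matches hotel: charlie ∈ N.
Suppose romeo ∉ L: no assignment then satisfies all the clues, so romeo ∈ L.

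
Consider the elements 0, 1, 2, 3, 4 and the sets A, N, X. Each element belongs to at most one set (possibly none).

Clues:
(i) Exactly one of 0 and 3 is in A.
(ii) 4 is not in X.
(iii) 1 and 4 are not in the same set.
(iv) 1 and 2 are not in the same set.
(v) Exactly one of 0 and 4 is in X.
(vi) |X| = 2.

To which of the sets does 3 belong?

From (ii): 4 ∉ X.
(v) (exactly one): 0 ∈ X.
(i) (exactly one): 3 ∈ A.

3: A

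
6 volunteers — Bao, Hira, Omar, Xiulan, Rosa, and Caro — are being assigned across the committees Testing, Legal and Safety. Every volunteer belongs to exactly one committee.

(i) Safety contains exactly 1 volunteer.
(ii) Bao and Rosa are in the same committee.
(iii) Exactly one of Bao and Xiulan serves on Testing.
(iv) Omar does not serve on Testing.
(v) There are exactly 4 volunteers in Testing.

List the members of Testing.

Testing = {Bao, Caro, Hira, Rosa}

From (iv): Omar ∉ Testing.
Suppose Bao ∉ Testing: no assignment then satisfies all the clues, so Bao ∈ Testing.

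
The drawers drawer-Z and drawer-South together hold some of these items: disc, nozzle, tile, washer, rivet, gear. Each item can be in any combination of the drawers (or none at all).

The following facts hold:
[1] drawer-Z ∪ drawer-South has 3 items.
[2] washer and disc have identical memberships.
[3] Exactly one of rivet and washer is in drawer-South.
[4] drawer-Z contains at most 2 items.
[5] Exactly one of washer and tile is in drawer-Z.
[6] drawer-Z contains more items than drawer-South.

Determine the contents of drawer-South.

drawer-South = {rivet}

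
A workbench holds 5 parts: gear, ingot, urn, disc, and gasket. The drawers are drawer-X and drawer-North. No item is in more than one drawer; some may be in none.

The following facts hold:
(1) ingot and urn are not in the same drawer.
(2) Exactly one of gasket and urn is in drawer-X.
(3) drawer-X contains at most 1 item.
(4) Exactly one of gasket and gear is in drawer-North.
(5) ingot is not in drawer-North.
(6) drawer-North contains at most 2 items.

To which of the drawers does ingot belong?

From (5): ingot ∉ drawer-North.
Suppose ingot ∈ drawer-X: no assignment then satisfies all the clues, so ingot ∉ drawer-X.

ingot: none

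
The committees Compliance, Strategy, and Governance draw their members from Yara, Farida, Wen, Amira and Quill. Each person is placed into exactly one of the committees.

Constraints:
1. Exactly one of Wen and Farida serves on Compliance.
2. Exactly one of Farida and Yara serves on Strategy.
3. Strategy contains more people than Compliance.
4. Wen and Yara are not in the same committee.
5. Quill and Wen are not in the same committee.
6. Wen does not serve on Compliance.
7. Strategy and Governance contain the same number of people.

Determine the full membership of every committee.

Compliance = {Farida}; Strategy = {Quill, Yara}; Governance = {Amira, Wen}

From (6): Wen ∉ Compliance.
(1) (exactly one): Farida ∈ Compliance.
(2) (exactly one): Yara ∈ Strategy.
(4): Wen ∉ Strategy.
Only one committee left: Wen ∈ Governance.
(5): Quill ∉ Governance.
Suppose Amira ∈ Compliance: no assignment then satisfies all the clues, so Amira ∉ Compliance.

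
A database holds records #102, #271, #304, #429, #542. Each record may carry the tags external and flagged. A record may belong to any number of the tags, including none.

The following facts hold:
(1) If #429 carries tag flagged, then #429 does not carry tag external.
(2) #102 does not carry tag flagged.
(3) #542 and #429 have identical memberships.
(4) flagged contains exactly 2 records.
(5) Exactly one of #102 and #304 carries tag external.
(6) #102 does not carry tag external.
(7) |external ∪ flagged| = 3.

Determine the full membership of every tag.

external = {#304}; flagged = {#429, #542}

From (2): #102 ∉ flagged.
From (6): #102 ∉ external.
(5) (exactly one): #304 ∈ external.
Suppose #271 ∈ external: no assignment then satisfies all the clues, so #271 ∉ external.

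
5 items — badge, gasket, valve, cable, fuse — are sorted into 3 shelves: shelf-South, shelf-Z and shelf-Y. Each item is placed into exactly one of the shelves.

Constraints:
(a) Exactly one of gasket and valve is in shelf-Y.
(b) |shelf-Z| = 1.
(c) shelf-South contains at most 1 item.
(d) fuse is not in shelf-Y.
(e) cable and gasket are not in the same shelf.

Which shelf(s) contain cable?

cable: shelf-Y

From (d): fuse ∉ shelf-Y.
Suppose cable ∈ shelf-South: no assignment then satisfies all the clues, so cable ∉ shelf-South.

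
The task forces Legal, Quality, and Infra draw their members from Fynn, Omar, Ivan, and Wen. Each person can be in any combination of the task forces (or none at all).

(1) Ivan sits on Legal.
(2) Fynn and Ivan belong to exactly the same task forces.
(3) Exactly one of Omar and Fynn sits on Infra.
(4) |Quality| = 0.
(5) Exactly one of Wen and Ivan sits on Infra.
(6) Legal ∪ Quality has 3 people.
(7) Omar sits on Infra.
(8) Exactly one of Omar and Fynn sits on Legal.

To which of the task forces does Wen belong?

Wen: Infra, Legal

From (1): Ivan ∈ Legal.
From (7): Omar ∈ Infra.
(2): Fynn matches Ivan: Fynn ∈ Legal.
(3) (exactly one): Fynn ∉ Infra.
(4): Quality already has 0, so the rest are out.
(8) (exactly one): Omar ∉ Legal.
(2): Ivan matches Fynn: Ivan ∉ Infra.
(5) (exactly one): Wen ∈ Infra.
Suppose Wen ∉ Legal: no assignment then satisfies all the clues, so Wen ∈ Legal.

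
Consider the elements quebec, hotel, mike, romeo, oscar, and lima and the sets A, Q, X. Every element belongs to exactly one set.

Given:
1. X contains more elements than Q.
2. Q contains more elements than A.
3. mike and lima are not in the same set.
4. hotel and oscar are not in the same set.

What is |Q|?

2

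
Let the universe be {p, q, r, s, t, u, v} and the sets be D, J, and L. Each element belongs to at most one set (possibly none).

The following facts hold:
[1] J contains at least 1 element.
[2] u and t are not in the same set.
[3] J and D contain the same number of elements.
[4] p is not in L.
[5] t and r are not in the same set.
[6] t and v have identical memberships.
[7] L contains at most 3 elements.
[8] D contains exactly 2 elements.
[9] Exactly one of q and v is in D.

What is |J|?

2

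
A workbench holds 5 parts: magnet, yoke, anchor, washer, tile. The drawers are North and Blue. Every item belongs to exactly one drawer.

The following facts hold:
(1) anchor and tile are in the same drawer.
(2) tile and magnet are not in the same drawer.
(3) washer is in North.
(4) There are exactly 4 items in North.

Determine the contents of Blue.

Blue = {magnet}

From (3): washer ∈ North.
Suppose magnet ∉ Blue: no assignment then satisfies all the clues, so magnet ∈ Blue.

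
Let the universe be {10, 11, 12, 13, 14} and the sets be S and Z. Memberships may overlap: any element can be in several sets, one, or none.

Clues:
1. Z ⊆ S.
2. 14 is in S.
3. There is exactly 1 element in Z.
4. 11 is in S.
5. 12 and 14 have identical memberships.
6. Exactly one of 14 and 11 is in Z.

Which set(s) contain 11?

11: S, Z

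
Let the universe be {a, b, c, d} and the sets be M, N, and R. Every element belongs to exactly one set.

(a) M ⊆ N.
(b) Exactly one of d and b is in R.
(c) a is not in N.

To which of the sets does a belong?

a: R

From (c): a ∉ N.
(a) contrapositive: a ∉ M.
Only one set left: a ∈ R.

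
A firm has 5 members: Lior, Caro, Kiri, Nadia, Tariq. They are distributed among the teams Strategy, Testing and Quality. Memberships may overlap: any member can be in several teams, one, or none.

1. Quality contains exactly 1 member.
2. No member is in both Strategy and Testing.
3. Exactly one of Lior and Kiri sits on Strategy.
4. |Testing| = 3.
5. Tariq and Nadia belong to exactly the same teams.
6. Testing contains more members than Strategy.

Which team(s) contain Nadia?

Nadia: Testing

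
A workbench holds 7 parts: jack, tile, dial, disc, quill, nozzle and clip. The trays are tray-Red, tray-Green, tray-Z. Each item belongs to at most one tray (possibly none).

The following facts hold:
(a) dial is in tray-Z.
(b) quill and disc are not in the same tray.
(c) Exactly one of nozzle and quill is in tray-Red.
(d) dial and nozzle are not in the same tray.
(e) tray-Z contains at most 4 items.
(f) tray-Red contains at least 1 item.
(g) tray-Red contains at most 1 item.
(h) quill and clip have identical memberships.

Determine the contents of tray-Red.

tray-Red = {nozzle}

From (a): dial ∈ tray-Z.
(d): nozzle ∉ tray-Z.
Suppose jack ∈ tray-Red: no assignment then satisfies all the clues, so jack ∉ tray-Red.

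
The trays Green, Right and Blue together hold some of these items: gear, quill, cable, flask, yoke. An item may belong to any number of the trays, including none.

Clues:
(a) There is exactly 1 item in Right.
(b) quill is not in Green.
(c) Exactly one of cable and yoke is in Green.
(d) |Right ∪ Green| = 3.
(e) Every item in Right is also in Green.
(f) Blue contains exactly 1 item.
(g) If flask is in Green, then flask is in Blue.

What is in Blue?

Blue = {flask}

From (b): quill ∉ Green.
(e) contrapositive: quill ∉ Right.
Suppose gear ∈ Blue: no assignment then satisfies all the clues, so gear ∉ Blue.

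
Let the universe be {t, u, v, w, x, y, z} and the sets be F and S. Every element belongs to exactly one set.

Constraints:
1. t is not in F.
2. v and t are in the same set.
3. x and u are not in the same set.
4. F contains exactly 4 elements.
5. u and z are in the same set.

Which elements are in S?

From (1): t ∉ F.
(2): v matches t: v ∉ F.
Only one set left: t ∈ S.
Only one set left: v ∈ S.
Suppose u ∈ S: no assignment then satisfies all the clues, so u ∉ S.

S = {t, v, x}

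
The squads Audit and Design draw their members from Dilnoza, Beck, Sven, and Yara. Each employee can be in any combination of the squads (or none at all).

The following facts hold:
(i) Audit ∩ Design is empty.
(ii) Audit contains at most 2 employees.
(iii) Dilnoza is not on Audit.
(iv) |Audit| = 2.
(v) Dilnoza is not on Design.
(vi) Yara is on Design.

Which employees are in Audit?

From (iii): Dilnoza ∉ Audit.
From (v): Dilnoza ∉ Design.
From (vi): Yara ∈ Design.
(i) (disjoint): Yara ∉ Audit.
(iv): only 2 candidates remain for Audit, so all are in.
(i) (disjoint): Beck ∉ Design.
(i) (disjoint): Sven ∉ Design.

Audit = {Beck, Sven}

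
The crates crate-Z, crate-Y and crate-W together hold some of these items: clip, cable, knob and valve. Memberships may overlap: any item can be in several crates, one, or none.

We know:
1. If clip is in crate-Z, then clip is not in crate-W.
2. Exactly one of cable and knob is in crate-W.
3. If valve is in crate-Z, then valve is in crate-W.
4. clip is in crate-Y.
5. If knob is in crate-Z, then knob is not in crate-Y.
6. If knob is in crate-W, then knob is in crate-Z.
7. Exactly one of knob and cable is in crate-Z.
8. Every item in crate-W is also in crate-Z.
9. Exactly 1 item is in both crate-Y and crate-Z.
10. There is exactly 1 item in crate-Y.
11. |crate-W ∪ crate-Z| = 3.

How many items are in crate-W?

2

From (4): clip ∈ crate-Y.
(10): crate-Y already has 1, so the rest are out.
Suppose clip ∉ crate-Z: no assignment then satisfies all the clues, so clip ∈ crate-Z.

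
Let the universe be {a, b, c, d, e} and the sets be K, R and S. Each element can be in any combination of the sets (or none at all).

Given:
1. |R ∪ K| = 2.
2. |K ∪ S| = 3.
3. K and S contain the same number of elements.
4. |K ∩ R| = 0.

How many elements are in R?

0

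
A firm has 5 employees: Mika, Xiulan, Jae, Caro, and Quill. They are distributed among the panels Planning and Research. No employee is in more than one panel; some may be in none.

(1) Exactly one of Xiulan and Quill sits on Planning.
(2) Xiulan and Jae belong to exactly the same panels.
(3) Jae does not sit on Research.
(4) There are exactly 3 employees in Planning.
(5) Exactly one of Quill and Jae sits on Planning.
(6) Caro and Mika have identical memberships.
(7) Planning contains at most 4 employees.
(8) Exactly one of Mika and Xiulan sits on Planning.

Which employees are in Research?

Research = {}

From (3): Jae ∉ Research.
(2): Xiulan matches Jae: Xiulan ∉ Research.
Suppose Mika ∈ Research: no assignment then satisfies all the clues, so Mika ∉ Research.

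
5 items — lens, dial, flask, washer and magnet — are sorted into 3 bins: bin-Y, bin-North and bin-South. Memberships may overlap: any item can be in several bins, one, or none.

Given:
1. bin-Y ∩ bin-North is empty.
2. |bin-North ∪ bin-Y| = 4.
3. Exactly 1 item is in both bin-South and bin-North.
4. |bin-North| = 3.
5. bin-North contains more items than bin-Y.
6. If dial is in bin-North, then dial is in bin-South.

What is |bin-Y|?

1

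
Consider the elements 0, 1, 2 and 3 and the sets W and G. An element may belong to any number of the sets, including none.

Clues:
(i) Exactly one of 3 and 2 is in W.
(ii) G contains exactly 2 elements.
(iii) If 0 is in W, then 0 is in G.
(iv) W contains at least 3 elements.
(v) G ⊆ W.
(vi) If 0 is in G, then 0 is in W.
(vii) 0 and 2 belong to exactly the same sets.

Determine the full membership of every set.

W = {0, 1, 2}; G = {0, 2}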